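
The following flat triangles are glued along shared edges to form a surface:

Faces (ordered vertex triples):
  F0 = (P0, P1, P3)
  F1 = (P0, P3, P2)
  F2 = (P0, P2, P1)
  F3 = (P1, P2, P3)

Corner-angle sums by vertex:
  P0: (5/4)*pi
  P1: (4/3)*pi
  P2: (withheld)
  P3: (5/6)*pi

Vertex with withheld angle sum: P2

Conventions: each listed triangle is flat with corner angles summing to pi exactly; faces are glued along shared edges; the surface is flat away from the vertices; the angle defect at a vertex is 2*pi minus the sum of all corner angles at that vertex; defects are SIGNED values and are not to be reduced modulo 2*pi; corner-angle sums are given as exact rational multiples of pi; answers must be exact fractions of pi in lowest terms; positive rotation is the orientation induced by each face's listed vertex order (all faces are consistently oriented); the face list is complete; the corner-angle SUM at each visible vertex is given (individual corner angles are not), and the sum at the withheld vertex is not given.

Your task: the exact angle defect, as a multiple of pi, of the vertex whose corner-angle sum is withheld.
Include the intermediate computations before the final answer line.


V = 4, E = 6, F = 4; chi = V - E + F = 2
Gauss-Bonnet: total defect = 2*pi*chi = 4*pi; visible defects sum to (31/12)*pi

Answer: defect(P2) = (17/12)*pi


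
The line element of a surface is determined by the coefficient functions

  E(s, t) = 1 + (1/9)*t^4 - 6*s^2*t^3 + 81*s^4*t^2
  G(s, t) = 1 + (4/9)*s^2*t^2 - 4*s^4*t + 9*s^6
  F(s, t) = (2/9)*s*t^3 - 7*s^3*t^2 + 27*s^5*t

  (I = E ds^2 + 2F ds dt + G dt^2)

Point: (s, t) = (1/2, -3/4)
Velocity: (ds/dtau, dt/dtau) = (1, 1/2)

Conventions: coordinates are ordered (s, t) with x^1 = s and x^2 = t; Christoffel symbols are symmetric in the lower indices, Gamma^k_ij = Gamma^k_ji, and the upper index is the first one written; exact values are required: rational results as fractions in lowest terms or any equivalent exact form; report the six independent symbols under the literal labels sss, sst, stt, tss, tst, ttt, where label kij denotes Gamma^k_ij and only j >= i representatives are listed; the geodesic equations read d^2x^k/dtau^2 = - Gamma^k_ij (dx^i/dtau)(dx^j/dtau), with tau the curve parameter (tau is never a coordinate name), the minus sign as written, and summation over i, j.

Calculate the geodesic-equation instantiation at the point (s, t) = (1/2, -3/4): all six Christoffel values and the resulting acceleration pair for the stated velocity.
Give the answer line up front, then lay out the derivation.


Answer: Gamma_sss = 405/157, Gamma_sst = -165/157, Gamma_stt = 20/157, Gamma_tss = -135/157, Gamma_tst = 55/157, Gamma_ttt = -20/471; accelerations (d^2s/dtau^2, d^2t/dtau^2) = (-245/157, 245/471)

E = 289/64, F = -75/64, G = 89/64 at the point
E_s = 405/16, E_t = -165/16, F_s = -75/8, F_t = 75/32, G_s = 55/16, G_t = -5/12
EG - F^2 = 157/32;  g^inv = (32/157) * [[89/64, 75/64], [75/64, 289/64]]
first-kind symbols [ij,l] = (1/2)(d_i g_jl + d_j g_il - d_l g_ij): [ss,s] = E_s/2 = 405/32, [ss,t] = F_s - E_t/2 = -135/32, [st,s] = E_t/2 = -165/32, [st,t] = G_s/2 = 55/32, [tt,s] = F_t - G_s/2 = 5/8, [tt,t] = G_t/2 = -5/24
Gamma^s_ij = (G*[ij,s] - F*[ij,t])/(EG - F^2), Gamma^t_ij = (E*[ij,t] - F*[ij,s])/(EG - F^2)
Gamma_sss = 405/157, Gamma_sst = -165/157, Gamma_stt = 20/157, Gamma_tss = -135/157, Gamma_tst = 55/157, Gamma_ttt = -20/471
d^2s/dtau^2 = -(Gamma_sss*(1)^2 + 2*Gamma_sst*(1)*(1/2) + Gamma_stt*(1/2)^2) = -245/157
d^2t/dtau^2 = -(Gamma_tss*(1)^2 + 2*Gamma_tst*(1)*(1/2) + Gamma_ttt*(1/2)^2) = 245/471


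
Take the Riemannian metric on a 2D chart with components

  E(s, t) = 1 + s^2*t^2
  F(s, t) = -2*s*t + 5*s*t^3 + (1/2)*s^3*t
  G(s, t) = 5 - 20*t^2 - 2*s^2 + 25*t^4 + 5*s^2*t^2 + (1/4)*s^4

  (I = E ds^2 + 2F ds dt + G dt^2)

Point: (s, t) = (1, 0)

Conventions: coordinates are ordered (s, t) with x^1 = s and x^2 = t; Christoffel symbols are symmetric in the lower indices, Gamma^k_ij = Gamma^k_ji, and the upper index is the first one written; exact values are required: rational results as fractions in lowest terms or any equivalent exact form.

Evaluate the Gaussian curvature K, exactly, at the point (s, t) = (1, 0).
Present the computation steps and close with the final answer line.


E = 1, F = 0, G = 13/4, EG - F^2 = 13/4 at the point
E_s = 0, E_t = 0, F_s = 0, F_t = -3/2, G_s = -3, G_t = 0
E_tt = 2, F_st = -1/2, G_ss = -1
The intrinsic route: Brioschi's K = (det M1 - det M2)/(EG - F^2)^2.
M1 = [[-E_tt/2 + F_st - G_ss/2, E_s/2, F_s - E_t/2], [F_t - G_s/2, E, F], [G_t/2, F, G]] = [[-1, 0, 0], [0, 1, 0], [0, 0, 13/4]]; det M1 = -13/4
M2 = [[0, E_t/2, G_s/2], [E_t/2, E, F], [G_s/2, F, G]] = [[0, 0, -3/2], [0, 1, 0], [-3/2, 0, 13/4]]; det M2 = -9/4
det M1 - det M2 = -1; K = -1 / (13/4)^2 = -16/169

Answer: K = -16/169


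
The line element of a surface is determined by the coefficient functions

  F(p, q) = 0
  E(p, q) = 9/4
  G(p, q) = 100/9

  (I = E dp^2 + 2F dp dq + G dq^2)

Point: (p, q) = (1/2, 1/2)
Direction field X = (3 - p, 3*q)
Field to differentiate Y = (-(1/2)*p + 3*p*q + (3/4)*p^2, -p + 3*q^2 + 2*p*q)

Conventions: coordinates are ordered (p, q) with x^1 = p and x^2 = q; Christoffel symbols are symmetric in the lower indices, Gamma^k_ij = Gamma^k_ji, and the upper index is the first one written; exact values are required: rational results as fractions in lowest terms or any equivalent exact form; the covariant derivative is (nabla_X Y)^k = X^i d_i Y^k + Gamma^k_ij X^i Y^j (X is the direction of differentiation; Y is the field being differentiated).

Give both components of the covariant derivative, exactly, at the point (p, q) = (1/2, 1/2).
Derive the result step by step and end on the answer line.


E = 9/4, F = 0, G = 100/9 at the point
E_p = 0, E_q = 0, F_p = 0, F_q = 0, G_p = 0, G_q = 0
EG - F^2 = 25;  g^inv = (1/25) * [[100/9, 0], [0, 9/4]]
first-kind symbols [ij,l] = (1/2)(d_i g_jl + d_j g_il - d_l g_ij): [pp,p] = E_p/2 = 0, [pp,q] = F_p - E_q/2 = 0, [pq,p] = E_q/2 = 0, [pq,q] = G_p/2 = 0, [qq,p] = F_q - G_p/2 = 0, [qq,q] = G_q/2 = 0
Gamma^p_ij = (G*[ij,p] - F*[ij,q])/(EG - F^2), Gamma^q_ij = (E*[ij,q] - F*[ij,p])/(EG - F^2)
Gamma_ppp = 0, Gamma_ppq = 0, Gamma_pqq = 0, Gamma_qpp = 0, Gamma_qpq = 0, Gamma_qqq = 0
X = (5/2, 3/2), Y = (11/16, 3/4) at the point

Answer: (nabla_X Y)^p = 53/8, (nabla_X Y)^q = 6


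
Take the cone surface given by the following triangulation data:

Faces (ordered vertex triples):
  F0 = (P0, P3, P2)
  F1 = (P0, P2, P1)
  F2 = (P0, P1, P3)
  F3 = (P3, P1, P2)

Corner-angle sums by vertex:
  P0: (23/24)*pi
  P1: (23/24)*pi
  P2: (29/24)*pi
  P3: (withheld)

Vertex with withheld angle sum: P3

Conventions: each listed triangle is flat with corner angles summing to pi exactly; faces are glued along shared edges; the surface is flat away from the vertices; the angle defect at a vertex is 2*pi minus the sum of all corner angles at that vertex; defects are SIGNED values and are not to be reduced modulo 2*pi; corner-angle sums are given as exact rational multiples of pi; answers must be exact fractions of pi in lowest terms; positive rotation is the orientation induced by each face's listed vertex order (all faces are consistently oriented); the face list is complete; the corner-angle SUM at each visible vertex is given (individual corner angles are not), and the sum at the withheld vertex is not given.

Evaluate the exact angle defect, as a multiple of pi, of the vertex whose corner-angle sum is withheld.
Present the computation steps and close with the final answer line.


V = 4, E = 6, F = 4; chi = V - E + F = 2
Gauss-Bonnet: total defect = 2*pi*chi = 4*pi; visible defects sum to (23/8)*pi

Answer: defect(P3) = (9/8)*pi


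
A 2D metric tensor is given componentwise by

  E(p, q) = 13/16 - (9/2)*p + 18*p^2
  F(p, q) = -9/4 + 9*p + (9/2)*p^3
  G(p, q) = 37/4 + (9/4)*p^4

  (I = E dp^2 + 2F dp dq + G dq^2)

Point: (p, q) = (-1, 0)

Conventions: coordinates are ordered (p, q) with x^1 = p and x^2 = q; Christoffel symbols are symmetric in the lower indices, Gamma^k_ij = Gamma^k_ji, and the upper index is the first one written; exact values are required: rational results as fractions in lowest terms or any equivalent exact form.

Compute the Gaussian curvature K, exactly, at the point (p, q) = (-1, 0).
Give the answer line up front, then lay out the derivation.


Answer: K = -353376/410881

E = 373/16, F = -63/4, G = 23/2, EG - F^2 = 641/32 at the point
E_p = -81/2, E_q = 0, F_p = 45/2, F_q = 0, G_p = -9, G_q = 0
E_qq = 0, F_pq = 0, G_pp = 27
Brioschi: K = (det M1 - det M2) / (EG - F^2)^2 with the standard first/second-derivative matrices M1, M2.
M1 = [[-E_qq/2 + F_pq - G_pp/2, E_p/2, F_p - E_q/2], [F_q - G_p/2, E, F], [G_q/2, F, G]] = [[-27/2, -81/4, 45/2], [9/2, 373/16, -63/4], [0, -63/4, 23/2]]; det M1 = -52299/64
M2 = [[0, E_q/2, G_p/2], [E_q/2, E, F], [G_p/2, F, G]] = [[0, 0, -9/2], [0, 373/16, -63/4], [-9/2, -63/4, 23/2]]; det M2 = -30213/64
det M1 - det M2 = -11043/32; K = -11043/32 / (641/32)^2 = -353376/410881


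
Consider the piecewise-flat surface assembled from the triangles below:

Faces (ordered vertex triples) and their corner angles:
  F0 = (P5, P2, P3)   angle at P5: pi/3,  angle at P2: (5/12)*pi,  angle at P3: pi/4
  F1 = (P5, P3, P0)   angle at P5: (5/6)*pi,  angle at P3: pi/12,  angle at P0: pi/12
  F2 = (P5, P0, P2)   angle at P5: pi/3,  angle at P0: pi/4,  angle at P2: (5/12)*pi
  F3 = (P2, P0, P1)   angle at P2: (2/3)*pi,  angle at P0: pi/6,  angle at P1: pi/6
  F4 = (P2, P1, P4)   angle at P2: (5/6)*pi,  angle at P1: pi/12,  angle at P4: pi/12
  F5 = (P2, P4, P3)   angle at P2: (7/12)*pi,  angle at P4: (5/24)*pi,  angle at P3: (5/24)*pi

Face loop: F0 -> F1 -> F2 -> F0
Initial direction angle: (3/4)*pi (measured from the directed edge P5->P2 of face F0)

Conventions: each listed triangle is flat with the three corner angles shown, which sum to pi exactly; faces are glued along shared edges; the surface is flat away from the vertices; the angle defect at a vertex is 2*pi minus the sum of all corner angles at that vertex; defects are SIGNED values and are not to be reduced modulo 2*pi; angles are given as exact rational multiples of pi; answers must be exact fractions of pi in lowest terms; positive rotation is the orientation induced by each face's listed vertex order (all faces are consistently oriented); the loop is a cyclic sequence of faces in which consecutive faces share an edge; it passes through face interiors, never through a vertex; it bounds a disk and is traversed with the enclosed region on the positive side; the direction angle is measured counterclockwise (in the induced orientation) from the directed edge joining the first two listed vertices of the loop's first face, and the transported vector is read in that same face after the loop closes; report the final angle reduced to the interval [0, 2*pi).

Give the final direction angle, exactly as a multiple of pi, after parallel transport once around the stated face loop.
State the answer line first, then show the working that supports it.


Answer: final direction angle = (5/4)*pi

enclosed vertex P5: corner angles sum to (3/2)*pi, defect = 2*pi - (3/2)*pi = pi/2
the final direction is the initial angle plus the enclosed defects, taken mod 2*pi in the induced orientation
final angle = (3/4)*pi + pi/2 = (5/4)*pi (mod 2*pi)


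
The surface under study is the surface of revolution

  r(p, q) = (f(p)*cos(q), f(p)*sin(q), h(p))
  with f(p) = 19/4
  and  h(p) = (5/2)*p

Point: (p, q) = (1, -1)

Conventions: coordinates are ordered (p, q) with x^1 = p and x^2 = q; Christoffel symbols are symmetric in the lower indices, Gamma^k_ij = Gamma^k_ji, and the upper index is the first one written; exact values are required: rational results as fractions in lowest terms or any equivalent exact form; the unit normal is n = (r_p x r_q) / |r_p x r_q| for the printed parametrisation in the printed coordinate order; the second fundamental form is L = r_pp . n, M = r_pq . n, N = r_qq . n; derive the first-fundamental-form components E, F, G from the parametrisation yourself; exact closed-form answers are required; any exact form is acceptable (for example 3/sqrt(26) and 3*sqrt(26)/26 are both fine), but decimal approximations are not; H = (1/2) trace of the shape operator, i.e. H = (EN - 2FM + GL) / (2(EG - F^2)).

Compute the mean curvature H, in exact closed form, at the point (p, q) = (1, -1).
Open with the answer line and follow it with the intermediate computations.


Answer: H = 2/19

f = 19/4, f' = 0, f'' = 0, h' = 5/2, h'' = 0
E = 25/4, F = 0, G = 361/16; answer radicand W^2 = 25/4
unnormalised second-form numerators: l = 0, m = 0, n = 95/8; L = l/sqrt(25/4), and similarly M = m/sqrt(W^2), N = n/sqrt(W^2)
H = (E*n - 2*F*m + G*l) / (2*(EG - F^2)*sqrt(W^2)); E*n - 2*F*m + G*l = 2375/32, EG - F^2 = 9025/64, so H = (5/19)/sqrt(25/4)


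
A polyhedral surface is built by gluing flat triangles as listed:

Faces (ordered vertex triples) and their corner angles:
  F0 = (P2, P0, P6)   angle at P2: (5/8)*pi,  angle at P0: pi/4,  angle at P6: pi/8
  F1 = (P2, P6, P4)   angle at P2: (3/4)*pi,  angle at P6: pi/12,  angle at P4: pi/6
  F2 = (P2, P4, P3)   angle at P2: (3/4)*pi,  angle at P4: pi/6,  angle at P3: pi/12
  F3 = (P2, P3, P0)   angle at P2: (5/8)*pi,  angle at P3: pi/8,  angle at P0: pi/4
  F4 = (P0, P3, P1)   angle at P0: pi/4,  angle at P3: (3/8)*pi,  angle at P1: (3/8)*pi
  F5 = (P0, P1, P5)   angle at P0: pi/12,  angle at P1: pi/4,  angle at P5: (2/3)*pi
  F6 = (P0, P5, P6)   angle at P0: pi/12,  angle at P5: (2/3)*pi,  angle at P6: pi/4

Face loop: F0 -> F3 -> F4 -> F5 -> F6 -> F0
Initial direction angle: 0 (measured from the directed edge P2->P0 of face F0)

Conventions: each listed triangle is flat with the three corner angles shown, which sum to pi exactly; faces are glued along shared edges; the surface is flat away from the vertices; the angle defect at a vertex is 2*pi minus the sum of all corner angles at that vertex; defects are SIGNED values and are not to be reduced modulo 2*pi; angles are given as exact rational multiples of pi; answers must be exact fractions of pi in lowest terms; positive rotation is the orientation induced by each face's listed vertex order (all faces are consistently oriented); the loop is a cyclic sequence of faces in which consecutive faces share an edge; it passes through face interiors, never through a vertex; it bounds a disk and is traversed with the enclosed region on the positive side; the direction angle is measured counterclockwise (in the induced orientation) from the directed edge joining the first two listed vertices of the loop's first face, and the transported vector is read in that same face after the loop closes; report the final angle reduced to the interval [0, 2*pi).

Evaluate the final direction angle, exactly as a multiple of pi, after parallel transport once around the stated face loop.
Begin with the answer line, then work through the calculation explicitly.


Answer: final direction angle = (13/12)*pi

enclosed vertex P0: corner angles sum to (11/12)*pi, defect = 2*pi - (11/12)*pi = (13/12)*pi
transport around the loop rotates by the sum of enclosed defects; add to the initial angle mod 2*pi
final angle = 0 + (13/12)*pi = (13/12)*pi (mod 2*pi)


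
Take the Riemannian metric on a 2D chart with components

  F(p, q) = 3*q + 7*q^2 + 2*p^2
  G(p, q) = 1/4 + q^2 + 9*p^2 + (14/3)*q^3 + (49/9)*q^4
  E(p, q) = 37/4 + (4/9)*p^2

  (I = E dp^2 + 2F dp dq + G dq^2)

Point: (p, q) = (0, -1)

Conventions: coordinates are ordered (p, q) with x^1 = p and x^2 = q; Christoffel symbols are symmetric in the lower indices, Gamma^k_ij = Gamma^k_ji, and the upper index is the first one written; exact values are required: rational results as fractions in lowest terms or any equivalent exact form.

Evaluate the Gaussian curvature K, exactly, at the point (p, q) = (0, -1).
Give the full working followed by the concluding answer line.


E = 37/4, F = 4, G = 73/36, EG - F^2 = 397/144 at the point
E_p = 0, E_q = 0, F_p = 0, F_q = -11, G_p = 0, G_q = -88/9
E_qq = 0, F_pq = 0, G_pp = 18
The intrinsic route: Brioschi's K = (det M1 - det M2)/(EG - F^2)^2.
M1 = [[-E_qq/2 + F_pq - G_pp/2, E_p/2, F_p - E_q/2], [F_q - G_p/2, E, F], [G_q/2, F, G]] = [[-9, 0, 0], [-11, 37/4, 4], [-44/9, 4, 73/36]]; det M1 = -397/16
M2 = [[0, E_q/2, G_p/2], [E_q/2, E, F], [G_p/2, F, G]] = [[0, 0, 0], [0, 37/4, 4], [0, 4, 73/36]]; det M2 = 0
det M1 - det M2 = -397/16; K = -397/16 / (397/144)^2 = -1296/397

Answer: K = -1296/397


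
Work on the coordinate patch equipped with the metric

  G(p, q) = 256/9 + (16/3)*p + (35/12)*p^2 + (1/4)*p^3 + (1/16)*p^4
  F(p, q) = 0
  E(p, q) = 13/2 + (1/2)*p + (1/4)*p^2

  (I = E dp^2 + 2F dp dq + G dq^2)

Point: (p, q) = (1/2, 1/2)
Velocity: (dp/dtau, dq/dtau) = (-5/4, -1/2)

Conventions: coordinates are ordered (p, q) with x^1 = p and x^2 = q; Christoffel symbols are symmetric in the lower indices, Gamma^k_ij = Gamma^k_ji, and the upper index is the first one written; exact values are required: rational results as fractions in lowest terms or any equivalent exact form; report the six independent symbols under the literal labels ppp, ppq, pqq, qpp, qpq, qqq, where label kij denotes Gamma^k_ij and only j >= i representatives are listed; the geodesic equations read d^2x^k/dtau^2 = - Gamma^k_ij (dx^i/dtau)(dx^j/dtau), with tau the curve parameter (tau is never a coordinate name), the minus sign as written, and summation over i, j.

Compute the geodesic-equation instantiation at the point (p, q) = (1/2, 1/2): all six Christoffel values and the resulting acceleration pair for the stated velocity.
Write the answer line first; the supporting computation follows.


Answer: Gamma_ppp = 6/109, Gamma_ppq = 0, Gamma_pqq = -271/436, Gamma_qpp = 0, Gamma_qpq = 36/271, Gamma_qqq = 0; accelerations (d^2p/dtau^2, d^2q/dtau^2) = (121/1744, -45/271)

E = 109/16, F = 0, G = 73441/2304 at the point
E_p = 3/4, E_q = 0, F_p = 0, F_q = 0, G_p = 271/32, G_q = 0
EG - F^2 = 8005069/36864;  g^inv = (36864/8005069) * [[73441/2304, 0], [0, 109/16]]
first-kind symbols [ij,l] = (1/2)(d_i g_jl + d_j g_il - d_l g_ij): [pp,p] = E_p/2 = 3/8, [pp,q] = F_p - E_q/2 = 0, [pq,p] = E_q/2 = 0, [pq,q] = G_p/2 = 271/64, [qq,p] = F_q - G_p/2 = -271/64, [qq,q] = G_q/2 = 0
Gamma^p_ij = (G*[ij,p] - F*[ij,q])/(EG - F^2), Gamma^q_ij = (E*[ij,q] - F*[ij,p])/(EG - F^2)
Gamma_ppp = 6/109, Gamma_ppq = 0, Gamma_pqq = -271/436, Gamma_qpp = 0, Gamma_qpq = 36/271, Gamma_qqq = 0
d^2p/dtau^2 = -(Gamma_ppp*(-5/4)^2 + 2*Gamma_ppq*(-5/4)*(-1/2) + Gamma_pqq*(-1/2)^2) = 121/1744
d^2q/dtau^2 = -(Gamma_qpp*(-5/4)^2 + 2*Gamma_qpq*(-5/4)*(-1/2) + Gamma_qqq*(-1/2)^2) = -45/271


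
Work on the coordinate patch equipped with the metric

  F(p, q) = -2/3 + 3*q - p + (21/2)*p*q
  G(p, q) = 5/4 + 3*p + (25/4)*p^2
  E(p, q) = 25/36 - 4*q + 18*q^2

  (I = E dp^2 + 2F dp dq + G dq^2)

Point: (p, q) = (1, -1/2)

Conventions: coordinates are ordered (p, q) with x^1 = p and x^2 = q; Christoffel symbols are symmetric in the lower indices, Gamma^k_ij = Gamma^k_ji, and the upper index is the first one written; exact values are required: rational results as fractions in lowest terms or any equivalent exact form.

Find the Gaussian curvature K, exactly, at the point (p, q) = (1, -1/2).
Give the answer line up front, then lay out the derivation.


Answer: K = -558828/458329

E = 259/36, F = -101/12, G = 21/2, EG - F^2 = 677/144 at the point
E_p = 0, E_q = -22, F_p = -25/4, F_q = 27/2, G_p = 31/2, G_q = 0
E_qq = 36, F_pq = 21/2, G_pp = 25/2
Using the Brioschi determinant formula for K from the metric derivatives:
M1 = [[-E_qq/2 + F_pq - G_pp/2, E_p/2, F_p - E_q/2], [F_q - G_p/2, E, F], [G_q/2, F, G]] = [[-55/4, 0, 19/4], [23/4, 259/36, -101/12], [0, -101/12, 21/2]]; det M1 = -84823/288
M2 = [[0, E_q/2, G_p/2], [E_q/2, E, F], [G_p/2, F, G]] = [[0, -11, 31/4], [-11, 259/36, -101/12], [31/4, -101/12, 21/2]]; det M2 = -154123/576
det M1 - det M2 = -15523/576; K = -15523/576 / (677/144)^2 = -558828/458329


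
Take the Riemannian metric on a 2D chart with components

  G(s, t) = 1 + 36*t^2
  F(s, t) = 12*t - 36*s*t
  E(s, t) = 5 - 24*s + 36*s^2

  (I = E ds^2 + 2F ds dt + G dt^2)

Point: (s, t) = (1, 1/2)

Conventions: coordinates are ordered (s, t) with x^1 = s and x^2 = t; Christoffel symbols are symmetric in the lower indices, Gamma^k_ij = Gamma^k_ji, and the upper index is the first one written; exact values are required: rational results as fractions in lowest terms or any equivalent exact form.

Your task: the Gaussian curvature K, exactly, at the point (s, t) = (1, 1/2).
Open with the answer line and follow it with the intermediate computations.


Answer: K = -9/169

E = 17, F = -12, G = 10, EG - F^2 = 26 at the point
E_s = 48, E_t = 0, F_s = -18, F_t = -24, G_s = 0, G_t = 36
E_tt = 0, F_st = -36, G_ss = 0
By Brioschi, K is (det M1 - det M2) divided by (EG - F^2) squared.
M1 = [[-E_tt/2 + F_st - G_ss/2, E_s/2, F_s - E_t/2], [F_t - G_s/2, E, F], [G_t/2, F, G]] = [[-36, 24, -18], [-24, 17, -12], [18, -12, 10]]; det M1 = -36
M2 = [[0, E_t/2, G_s/2], [E_t/2, E, F], [G_s/2, F, G]] = [[0, 0, 0], [0, 17, -12], [0, -12, 10]]; det M2 = 0
det M1 - det M2 = -36; K = -36 / (26)^2 = -9/169


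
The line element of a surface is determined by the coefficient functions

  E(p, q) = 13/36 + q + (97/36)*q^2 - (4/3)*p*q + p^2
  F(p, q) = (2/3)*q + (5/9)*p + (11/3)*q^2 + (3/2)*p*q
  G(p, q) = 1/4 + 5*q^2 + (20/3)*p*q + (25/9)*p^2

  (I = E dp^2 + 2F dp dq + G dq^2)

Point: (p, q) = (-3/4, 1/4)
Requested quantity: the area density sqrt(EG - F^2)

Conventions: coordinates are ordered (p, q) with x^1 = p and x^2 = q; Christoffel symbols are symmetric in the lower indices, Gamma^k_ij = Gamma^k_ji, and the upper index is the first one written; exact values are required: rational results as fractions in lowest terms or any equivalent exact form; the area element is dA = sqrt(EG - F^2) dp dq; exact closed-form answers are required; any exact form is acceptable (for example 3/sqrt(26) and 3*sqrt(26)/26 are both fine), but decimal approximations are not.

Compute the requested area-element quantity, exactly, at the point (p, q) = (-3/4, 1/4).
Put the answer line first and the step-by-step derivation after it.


Answer: sqrt(EG - F^2) = sqrt(1333)/32

E = 917/576, F = -29/96, G = 7/8; EG - F^2 = 1333/1024


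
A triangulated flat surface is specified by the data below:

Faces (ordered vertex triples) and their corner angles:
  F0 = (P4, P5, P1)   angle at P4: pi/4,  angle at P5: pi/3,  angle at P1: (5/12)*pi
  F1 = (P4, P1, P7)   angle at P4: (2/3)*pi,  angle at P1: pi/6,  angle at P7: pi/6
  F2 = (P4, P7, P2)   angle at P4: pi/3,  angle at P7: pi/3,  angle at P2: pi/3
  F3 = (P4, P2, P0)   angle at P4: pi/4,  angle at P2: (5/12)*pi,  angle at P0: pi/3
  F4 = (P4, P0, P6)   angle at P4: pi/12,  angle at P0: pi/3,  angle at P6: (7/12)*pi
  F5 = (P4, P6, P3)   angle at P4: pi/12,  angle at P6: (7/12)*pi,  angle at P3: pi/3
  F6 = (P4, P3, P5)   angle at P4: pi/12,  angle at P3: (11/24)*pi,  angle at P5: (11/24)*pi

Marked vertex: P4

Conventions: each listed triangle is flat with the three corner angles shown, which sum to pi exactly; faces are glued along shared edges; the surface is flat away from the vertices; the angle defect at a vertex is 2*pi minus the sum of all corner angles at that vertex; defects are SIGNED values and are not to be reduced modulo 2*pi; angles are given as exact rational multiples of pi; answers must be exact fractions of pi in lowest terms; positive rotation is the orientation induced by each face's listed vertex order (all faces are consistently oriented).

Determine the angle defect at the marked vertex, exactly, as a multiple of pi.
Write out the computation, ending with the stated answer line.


Sum of corner angles at P4: (7/4)*pi
defect = 2*pi - (7/4)*pi

Answer: defect(P4) = pi/4


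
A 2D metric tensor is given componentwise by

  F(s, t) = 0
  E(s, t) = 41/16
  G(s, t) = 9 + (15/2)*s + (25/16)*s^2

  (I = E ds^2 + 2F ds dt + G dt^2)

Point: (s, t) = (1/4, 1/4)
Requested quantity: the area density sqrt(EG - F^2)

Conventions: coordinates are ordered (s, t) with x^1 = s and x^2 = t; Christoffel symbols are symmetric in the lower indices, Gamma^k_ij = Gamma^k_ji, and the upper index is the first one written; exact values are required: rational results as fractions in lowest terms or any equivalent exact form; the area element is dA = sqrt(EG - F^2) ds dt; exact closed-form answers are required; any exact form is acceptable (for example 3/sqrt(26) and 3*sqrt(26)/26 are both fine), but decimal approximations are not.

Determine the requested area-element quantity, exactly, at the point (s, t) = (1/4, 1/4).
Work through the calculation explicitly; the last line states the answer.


E = 41/16, F = 0, G = 2809/256; EG - F^2 = 115169/4096

Answer: sqrt(EG - F^2) = 53*sqrt(41)/64


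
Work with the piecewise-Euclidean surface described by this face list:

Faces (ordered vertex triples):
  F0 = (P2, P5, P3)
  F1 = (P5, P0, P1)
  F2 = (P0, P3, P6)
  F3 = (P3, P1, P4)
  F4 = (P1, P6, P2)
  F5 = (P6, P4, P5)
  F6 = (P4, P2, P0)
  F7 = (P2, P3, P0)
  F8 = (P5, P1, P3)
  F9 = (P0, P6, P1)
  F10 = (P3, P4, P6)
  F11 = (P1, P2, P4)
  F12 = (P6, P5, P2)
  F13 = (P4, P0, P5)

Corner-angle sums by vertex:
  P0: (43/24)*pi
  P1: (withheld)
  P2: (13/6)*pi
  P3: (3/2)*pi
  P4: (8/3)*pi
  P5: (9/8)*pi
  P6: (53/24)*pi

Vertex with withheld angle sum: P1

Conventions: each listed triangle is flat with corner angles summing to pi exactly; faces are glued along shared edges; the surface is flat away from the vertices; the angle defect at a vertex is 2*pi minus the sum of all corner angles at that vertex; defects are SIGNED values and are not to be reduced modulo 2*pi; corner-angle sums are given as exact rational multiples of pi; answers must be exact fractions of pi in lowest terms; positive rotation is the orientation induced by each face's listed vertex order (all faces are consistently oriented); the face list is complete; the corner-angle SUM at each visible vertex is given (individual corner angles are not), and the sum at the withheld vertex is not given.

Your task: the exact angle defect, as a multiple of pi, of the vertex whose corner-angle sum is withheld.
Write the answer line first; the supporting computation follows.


Answer: defect(P1) = (-13/24)*pi

V = 7, E = 21, F = 14; chi = V - E + F = 0
Gauss-Bonnet: total defect = 2*pi*chi = 0; visible defects sum to (13/24)*pi


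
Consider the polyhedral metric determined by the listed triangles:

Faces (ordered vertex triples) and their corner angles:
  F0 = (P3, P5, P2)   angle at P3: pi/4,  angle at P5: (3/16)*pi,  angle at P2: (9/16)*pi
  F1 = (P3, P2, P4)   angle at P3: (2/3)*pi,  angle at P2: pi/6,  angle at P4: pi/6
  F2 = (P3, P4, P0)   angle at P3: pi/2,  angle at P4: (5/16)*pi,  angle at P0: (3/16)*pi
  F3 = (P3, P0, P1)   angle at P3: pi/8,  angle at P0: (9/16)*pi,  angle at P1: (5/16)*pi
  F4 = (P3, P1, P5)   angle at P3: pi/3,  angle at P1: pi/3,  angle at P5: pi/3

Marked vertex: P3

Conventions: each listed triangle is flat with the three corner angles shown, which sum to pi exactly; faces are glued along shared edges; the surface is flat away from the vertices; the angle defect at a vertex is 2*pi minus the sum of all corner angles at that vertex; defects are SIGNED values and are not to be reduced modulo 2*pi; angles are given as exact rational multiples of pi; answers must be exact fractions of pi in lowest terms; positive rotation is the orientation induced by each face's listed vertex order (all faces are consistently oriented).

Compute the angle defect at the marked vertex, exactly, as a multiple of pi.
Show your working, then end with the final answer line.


Sum of corner angles at P3: (15/8)*pi
defect = 2*pi - (15/8)*pi

Answer: defect(P3) = pi/8


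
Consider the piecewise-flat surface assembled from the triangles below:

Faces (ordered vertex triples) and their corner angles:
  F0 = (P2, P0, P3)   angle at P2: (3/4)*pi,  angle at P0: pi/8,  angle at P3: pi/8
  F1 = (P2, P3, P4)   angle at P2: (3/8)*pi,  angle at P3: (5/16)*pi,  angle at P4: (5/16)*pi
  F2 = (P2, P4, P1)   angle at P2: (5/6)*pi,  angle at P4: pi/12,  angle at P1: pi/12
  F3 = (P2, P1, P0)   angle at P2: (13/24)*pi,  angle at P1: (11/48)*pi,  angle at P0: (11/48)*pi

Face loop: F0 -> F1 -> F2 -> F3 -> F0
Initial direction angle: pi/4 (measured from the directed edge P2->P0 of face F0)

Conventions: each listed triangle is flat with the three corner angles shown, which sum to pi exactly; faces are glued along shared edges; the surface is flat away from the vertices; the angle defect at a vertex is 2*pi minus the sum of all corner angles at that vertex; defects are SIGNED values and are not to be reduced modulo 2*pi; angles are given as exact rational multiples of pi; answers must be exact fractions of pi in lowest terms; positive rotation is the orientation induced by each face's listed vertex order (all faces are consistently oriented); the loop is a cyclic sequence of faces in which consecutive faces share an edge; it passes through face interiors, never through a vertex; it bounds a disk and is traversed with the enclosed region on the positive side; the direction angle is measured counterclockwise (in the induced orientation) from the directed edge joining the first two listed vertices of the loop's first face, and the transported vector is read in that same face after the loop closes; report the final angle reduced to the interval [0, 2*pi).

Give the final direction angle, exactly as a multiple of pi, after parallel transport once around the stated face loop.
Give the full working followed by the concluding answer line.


enclosed vertex P2: corner angles sum to (5/2)*pi, defect = 2*pi - (5/2)*pi = -pi/2
summing the enclosed defects onto the initial angle, mod 2*pi in the induced orientation:
final angle = pi/4 - pi/2 = (7/4)*pi (mod 2*pi)

Answer: final direction angle = (7/4)*pi


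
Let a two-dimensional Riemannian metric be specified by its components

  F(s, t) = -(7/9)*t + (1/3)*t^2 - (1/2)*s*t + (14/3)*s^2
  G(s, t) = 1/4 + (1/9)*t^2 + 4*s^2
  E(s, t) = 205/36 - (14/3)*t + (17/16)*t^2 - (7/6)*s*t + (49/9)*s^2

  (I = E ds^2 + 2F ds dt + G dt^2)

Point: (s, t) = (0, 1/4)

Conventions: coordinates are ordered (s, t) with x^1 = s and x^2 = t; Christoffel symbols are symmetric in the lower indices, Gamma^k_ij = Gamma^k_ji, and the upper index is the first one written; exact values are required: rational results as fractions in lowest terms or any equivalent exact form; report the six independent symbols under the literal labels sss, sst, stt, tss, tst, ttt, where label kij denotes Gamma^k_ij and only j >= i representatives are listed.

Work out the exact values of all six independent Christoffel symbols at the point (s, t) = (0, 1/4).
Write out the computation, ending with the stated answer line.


E = 10585/2304, F = -25/144, G = 37/144 at the point
E_s = -7/24, E_t = -397/96, F_s = -1/8, F_t = -11/18, G_s = 0, G_t = 1/18
EG - F^2 = 14135/12288;  g^inv = (12288/14135) * [[37/144, 25/144], [25/144, 10585/2304]]
first-kind symbols [ij,l] = (1/2)(d_i g_jl + d_j g_il - d_l g_ij): [ss,s] = E_s/2 = -7/48, [ss,t] = F_s - E_t/2 = 373/192, [st,s] = E_t/2 = -397/192, [st,t] = G_s/2 = 0, [tt,s] = F_t - G_s/2 = -11/18, [tt,t] = G_t/2 = 1/36
Gamma^s_ij = (G*[ij,s] - F*[ij,t])/(EG - F^2), Gamma^t_ij = (E*[ij,t] - F*[ij,s])/(EG - F^2)

Answer: Gamma_sss = 3684/14135, Gamma_sst = -58756/127215, Gamma_stt = -16832/127215, Gamma_tss = 87489/11308, Gamma_tst = -7940/25443, Gamma_ttt = 476/25443


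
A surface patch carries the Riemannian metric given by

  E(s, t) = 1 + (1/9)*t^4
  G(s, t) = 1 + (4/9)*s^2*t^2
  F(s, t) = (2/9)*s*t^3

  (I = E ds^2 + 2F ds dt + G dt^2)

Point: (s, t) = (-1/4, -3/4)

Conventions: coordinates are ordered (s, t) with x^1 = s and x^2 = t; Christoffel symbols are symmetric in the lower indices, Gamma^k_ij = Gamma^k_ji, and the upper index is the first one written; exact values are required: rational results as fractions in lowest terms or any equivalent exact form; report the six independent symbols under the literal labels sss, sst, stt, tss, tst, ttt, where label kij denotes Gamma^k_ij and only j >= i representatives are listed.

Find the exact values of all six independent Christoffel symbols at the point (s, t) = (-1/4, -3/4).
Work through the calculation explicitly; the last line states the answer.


E = 265/256, F = 3/128, G = 65/64 at the point
E_s = 0, E_t = -3/16, F_s = -3/32, F_t = -3/32, G_s = -1/8, G_t = -1/24
EG - F^2 = 269/256;  g^inv = (256/269) * [[65/64, -3/128], [-3/128, 265/256]]
first-kind symbols [ij,l] = (1/2)(d_i g_jl + d_j g_il - d_l g_ij): [ss,s] = E_s/2 = 0, [ss,t] = F_s - E_t/2 = 0, [st,s] = E_t/2 = -3/32, [st,t] = G_s/2 = -1/16, [tt,s] = F_t - G_s/2 = -1/32, [tt,t] = G_t/2 = -1/48
Gamma^s_ij = (G*[ij,s] - F*[ij,t])/(EG - F^2), Gamma^t_ij = (E*[ij,t] - F*[ij,s])/(EG - F^2)

Answer: Gamma_sss = 0, Gamma_sst = -24/269, Gamma_stt = -8/269, Gamma_tss = 0, Gamma_tst = -16/269, Gamma_ttt = -16/807


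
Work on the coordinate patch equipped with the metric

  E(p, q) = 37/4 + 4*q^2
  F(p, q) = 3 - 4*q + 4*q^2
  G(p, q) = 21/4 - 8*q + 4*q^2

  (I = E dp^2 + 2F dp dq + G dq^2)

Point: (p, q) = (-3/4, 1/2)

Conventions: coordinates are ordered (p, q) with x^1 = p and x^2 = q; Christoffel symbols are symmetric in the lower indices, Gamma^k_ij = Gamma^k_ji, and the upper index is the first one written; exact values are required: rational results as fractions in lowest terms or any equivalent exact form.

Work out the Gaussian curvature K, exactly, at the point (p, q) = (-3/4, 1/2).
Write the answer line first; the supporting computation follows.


Answer: K = -27712/93025

E = 41/4, F = 2, G = 9/4, EG - F^2 = 305/16 at the point
E_p = 0, E_q = 4, F_p = 0, F_q = 0, G_p = 0, G_q = -4
E_qq = 8, F_pq = 0, G_pp = 0
Compute both Brioschi determinants and normalise by (EG - F^2)^2.
M1 = [[-E_qq/2 + F_pq - G_pp/2, E_p/2, F_p - E_q/2], [F_q - G_p/2, E, F], [G_q/2, F, G]] = [[-4, 0, -2], [0, 41/4, 2], [-2, 2, 9/4]]; det M1 = -469/4
M2 = [[0, E_q/2, G_p/2], [E_q/2, E, F], [G_p/2, F, G]] = [[0, 2, 0], [2, 41/4, 2], [0, 2, 9/4]]; det M2 = -9
det M1 - det M2 = -433/4; K = -433/4 / (305/16)^2 = -27712/93025


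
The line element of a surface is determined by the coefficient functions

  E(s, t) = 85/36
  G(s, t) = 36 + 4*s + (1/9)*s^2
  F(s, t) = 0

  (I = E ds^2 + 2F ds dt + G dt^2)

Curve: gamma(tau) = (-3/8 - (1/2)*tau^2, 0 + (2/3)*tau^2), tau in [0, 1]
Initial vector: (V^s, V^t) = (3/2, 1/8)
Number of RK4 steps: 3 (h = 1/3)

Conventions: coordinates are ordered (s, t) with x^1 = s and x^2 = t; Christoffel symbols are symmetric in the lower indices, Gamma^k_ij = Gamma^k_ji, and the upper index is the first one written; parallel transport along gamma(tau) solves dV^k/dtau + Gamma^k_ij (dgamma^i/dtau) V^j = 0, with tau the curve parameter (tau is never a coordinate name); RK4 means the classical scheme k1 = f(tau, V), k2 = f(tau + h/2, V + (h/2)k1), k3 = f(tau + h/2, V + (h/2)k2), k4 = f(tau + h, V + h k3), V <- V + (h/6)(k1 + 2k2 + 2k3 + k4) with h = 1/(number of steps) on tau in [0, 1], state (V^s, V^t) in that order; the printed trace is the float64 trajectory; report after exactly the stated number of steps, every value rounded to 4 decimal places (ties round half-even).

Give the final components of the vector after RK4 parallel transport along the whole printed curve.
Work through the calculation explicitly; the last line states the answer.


gamma'(tau) = (-tau, (4/3)*tau); f(tau, V)^k = -Gamma^k_ij(gamma(tau)) gamma'^i(tau) V^j; h = 1/3; intermediate values shown to 6 dp
curve data and Christoffel symbols at the stage parameters:
  tau = 0.000000: gamma = (-0.375000, 0.000000), gamma' = (0.000000, 0.000000); Gamma_sss = 0.000000, Gamma_sst = 0.000000, Gamma_stt = -0.829412, Gamma_tss = 0.000000, Gamma_tst = 0.056738, Gamma_ttt = 0.000000
  tau = 0.166667: gamma = (-0.388889, 0.018519), gamma' = (-0.166667, 0.222222); Gamma_sss = 0.000000, Gamma_sst = 0.000000, Gamma_stt = -0.828758, Gamma_tss = 0.000000, Gamma_tst = 0.056782, Gamma_ttt = 0.000000
  tau = 0.333333: gamma = (-0.430556, 0.074074), gamma' = (-0.333333, 0.444444); Gamma_sss = 0.000000, Gamma_sst = 0.000000, Gamma_stt = -0.826797, Gamma_tss = 0.000000, Gamma_tst = 0.056917, Gamma_ttt = 0.000000
  tau = 0.500000: gamma = (-0.500000, 0.166667), gamma' = (-0.500000, 0.666667); Gamma_sss = 0.000000, Gamma_sst = 0.000000, Gamma_stt = -0.823529, Gamma_tss = 0.000000, Gamma_tst = 0.057143, Gamma_ttt = 0.000000
  tau = 0.666667: gamma = (-0.597222, 0.296296), gamma' = (-0.666667, 0.888889); Gamma_sss = 0.000000, Gamma_sst = 0.000000, Gamma_stt = -0.818954, Gamma_tss = 0.000000, Gamma_tst = 0.057462, Gamma_ttt = 0.000000
  tau = 0.833333: gamma = (-0.722222, 0.462963), gamma' = (-0.833333, 1.111111); Gamma_sss = 0.000000, Gamma_sst = 0.000000, Gamma_stt = -0.813072, Gamma_tss = 0.000000, Gamma_tst = 0.057878, Gamma_ttt = 0.000000
  tau = 1.000000: gamma = (-0.875000, 0.666667), gamma' = (-1.000000, 1.333333); Gamma_sss = 0.000000, Gamma_sst = 0.000000, Gamma_stt = -0.805882, Gamma_tss = 0.000000, Gamma_tst = 0.058394, Gamma_ttt = 0.000000
step 0: V^s = 1.5000, V^t = 0.1250
step 1: k1 = (0.000000, 0.000000), k2 = (0.023021, -0.017744), k3 = (0.022476, -0.017821), k4 = (0.043750, -0.035875); V <- V + (h/6)(k1 + 2k2 + 2k3 + k4): V^s = 1.5075, V^t = 0.1191
step 2: k1 = (0.043749, -0.035875), k2 = (0.062081, -0.054475), k3 = (0.060379, -0.054680), k4 = (0.073399, -0.074164); V <- V + (h/6)(k1 + 2k2 + 2k3 + k4): V^s = 1.5276, V^t = 0.1008
step 3: k1 = (0.073388, -0.074164), k2 = (0.079910, -0.094758), k3 = (0.076809, -0.094994), k4 = (0.074301, -0.116893); V <- V + (h/6)(k1 + 2k2 + 2k3 + k4): V^s = 1.5532, V^t = 0.0691

Answer: V^s = 1.5532, V^t = 0.0691


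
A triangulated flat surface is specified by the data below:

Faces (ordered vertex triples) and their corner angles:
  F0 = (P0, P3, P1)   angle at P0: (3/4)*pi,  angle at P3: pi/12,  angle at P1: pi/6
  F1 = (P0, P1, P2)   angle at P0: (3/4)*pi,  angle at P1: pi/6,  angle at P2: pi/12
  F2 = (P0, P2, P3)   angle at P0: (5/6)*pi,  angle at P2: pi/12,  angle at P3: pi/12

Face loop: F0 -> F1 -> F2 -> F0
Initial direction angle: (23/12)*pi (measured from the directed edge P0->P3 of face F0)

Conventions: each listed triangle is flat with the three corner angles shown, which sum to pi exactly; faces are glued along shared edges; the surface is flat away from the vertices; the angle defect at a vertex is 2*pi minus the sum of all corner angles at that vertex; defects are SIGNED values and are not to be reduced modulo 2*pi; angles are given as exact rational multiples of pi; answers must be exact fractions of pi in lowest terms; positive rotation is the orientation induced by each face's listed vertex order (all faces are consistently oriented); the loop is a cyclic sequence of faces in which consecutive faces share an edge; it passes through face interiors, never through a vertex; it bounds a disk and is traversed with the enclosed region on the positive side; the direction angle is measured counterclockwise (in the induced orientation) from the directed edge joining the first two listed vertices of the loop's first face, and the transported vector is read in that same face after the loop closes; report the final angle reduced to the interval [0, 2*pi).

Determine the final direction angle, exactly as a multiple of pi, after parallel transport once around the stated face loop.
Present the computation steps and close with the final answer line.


enclosed vertex P0: corner angles sum to (7/3)*pi, defect = 2*pi - (7/3)*pi = -pi/3
the final direction is the initial angle plus the enclosed defects, taken mod 2*pi in the induced orientation
final angle = (23/12)*pi - pi/3 = (19/12)*pi (mod 2*pi)

Answer: final direction angle = (19/12)*pi


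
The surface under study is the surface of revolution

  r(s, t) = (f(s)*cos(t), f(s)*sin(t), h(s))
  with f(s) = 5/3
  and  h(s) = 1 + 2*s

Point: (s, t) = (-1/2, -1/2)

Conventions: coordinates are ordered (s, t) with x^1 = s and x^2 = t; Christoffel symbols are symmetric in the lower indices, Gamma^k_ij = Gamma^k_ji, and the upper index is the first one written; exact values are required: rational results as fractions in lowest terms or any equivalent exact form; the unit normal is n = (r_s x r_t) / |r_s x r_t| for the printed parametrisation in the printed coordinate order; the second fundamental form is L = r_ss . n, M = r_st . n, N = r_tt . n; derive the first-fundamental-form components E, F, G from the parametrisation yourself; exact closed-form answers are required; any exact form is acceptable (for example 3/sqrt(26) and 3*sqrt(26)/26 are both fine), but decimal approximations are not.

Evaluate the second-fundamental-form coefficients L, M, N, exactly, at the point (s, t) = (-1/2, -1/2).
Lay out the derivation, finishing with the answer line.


f = 5/3, f' = 0, f'' = 0, h' = 2, h'' = 0
E = 4, F = 0, G = 25/9; answer radicand W^2 = 4
unnormalised second-form numerators: l = 0, m = 0, n = 10/3; L = l/sqrt(4), and similarly M = m/sqrt(W^2), N = n/sqrt(W^2)

Answer: L = 0, M = 0, N = 5/3
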